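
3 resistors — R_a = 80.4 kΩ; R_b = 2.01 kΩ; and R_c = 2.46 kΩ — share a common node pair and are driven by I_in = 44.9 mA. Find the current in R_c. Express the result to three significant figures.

Total conductance ΣG = 1/80.4 + 1/2.01 + 1/2.46 = 0.9165 (units of 1/kΩ).
By the current-divider rule, I = I_in · G_k/ΣG = 44.9 × 0.4436 = 19.92 mA.

I ≈ 19.9 mA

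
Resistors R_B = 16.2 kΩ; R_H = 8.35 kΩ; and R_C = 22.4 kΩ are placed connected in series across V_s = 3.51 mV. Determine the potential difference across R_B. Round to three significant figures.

V ≈ 1.21 mV

Total series resistance ΣR = 16.2 + 8.35 + 22.4 = 46.95 kΩ.
Voltage divider: V = V_s · (16.20 / 46.95) = 3.51 × 0.3450 = 1.211 mV.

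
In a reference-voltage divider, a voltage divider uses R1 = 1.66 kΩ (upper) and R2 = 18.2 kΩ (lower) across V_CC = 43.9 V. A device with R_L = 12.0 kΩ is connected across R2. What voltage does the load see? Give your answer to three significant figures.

V_out ≈ 35.7 V

The load sits in parallel with R2, giving an effective lower resistance R2' = R2·R_L/(R2+R_L) = 7.232 kΩ.
Then V_out = V_CC · R2'/(R1 + R2') = 43.9 × 7.232/8.892 = 35.70 V.
(Unloaded it would be 40.2 V; the load pulls it down.)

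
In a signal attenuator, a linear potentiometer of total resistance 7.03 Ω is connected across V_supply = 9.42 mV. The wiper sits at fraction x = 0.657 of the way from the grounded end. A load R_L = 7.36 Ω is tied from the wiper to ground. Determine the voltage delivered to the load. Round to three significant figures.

V_out ≈ 5.09 mV

Split the track: R_lower = x·R_p = 4.619 Ω, R_upper = (1−x)·R_p = 2.411 Ω.
(x·R_p) ‖ R_L = 2.838 Ω.
Loaded-divider output: V_out = 9.42 × 0.5406 = 5.093 mV.
(Unloaded: V_out = x·V_supply = 6.19 mV.)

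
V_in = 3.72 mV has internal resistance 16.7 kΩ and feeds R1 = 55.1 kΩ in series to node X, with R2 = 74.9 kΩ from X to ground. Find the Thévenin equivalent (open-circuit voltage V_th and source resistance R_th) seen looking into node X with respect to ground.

V_th ≈ 1.90 mV, R_th ≈ 36.7 kΩ

R1' = 16.7 + 55.1 = 71.80 kΩ (source resistance + R1).
With X open, the divider is unloaded: V_th = 3.72 × 74.9/146.7 = 1.899 mV.
Looking into X with the source shorted: R_th = R1'·R2/(R1'+R2) = 71.80 × 74.9/146.7 = 36.66 kΩ.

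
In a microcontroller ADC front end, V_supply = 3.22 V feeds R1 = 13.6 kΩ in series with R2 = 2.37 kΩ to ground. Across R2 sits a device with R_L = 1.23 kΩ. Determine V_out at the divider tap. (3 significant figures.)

R2 ‖ R_L = (2.37 × 1.23)/(2.37 + 1.23) = 0.8098 kΩ.
Voltage divider with the loaded lower leg: V_out = 3.22 × 0.8098/(13.6 + 0.8098) = 3.22 × 0.05619 = 0.1809 V.
(Unloaded it would be 0.478 V; the load pulls it down.)

V_out ≈ 0.181 V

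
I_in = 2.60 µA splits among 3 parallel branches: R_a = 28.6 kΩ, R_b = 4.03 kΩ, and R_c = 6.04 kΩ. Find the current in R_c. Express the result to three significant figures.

I ≈ 0.959 µA

ΣG = 1/28.6 + 1/4.03 + 1/6.04 = 0.4487.
Current divider: I(R_c) = I_in · G_k/ΣG = 2.60 × (0.1656/0.4487) = 2.60 × 0.3690 = 0.9594 µA.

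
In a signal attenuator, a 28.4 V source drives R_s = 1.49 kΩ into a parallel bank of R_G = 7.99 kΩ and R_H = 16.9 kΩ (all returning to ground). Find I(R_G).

I ≈ 2.79 mA

Combine the parallel branches: R_p = (1/7.99 + 1/16.9)⁻¹ = 5.425 kΩ.
V_A by voltage divider: V_A = 28.4 × 5.425/(1.49 + 5.425) = 22.28 V.
I(R_G) = V_A / R_G = 22.28/7.99 = 2.789 mA.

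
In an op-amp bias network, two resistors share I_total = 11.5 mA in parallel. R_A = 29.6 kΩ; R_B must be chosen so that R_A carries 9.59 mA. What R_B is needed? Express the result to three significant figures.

R_B ≈ 149 kΩ

Two-branch current divider: I_A = I_total · R_B/(R_A + R_B).
9.59/11.5 = R_B/(R_A + R_B) → R_B = R_A · (0.8339)/(1 − 0.8339) = 29.6 × 5.021 = 148.6 kΩ.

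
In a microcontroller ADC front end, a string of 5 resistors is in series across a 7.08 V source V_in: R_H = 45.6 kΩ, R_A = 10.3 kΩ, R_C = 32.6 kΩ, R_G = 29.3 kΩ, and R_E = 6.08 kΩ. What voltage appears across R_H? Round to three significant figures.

V ≈ 2.61 V

ΣR = 45.6 + 10.3 + 32.6 + 29.3 + 6.08 = 123.9 kΩ.
Voltage divider: V = V_in · (45.60 / 123.9) = 7.08 × 0.3681 = 2.606 V.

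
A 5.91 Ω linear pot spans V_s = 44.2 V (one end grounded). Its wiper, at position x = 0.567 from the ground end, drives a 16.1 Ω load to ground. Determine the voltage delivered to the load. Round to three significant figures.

The pot divides into 2.559 Ω above the wiper and 3.351 Ω below.
R_L loads the lower segment: effective lower R = 2.774 Ω.
Loaded-divider output: V_out = 44.2 × 0.5201 = 22.99 V.

V_out ≈ 23.0 V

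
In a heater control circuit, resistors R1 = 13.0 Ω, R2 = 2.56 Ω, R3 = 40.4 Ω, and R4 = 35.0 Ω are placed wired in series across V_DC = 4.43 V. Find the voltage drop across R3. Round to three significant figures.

V ≈ 1.97 V

Total series resistance ΣR = 13.0 + 2.56 + 40.4 + 35.0 = 90.96 Ω.
V = V_DC · R/ΣR = 4.43 × 0.4442 = 1.968 V.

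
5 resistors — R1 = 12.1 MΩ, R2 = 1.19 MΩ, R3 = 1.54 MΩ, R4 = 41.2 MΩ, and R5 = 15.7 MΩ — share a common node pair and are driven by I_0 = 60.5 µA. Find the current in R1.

I ≈ 3.01 µA

Total conductance ΣG = 1/12.1 + 1/1.19 + 1/1.54 + 1/41.2 + 1/15.7 = 1.660 (units of 1/MΩ).
Current divider: I(R1) = I_0 · G_k/ΣG = 60.5 × (0.08264/1.660) = 60.5 × 0.04978 = 3.012 µA.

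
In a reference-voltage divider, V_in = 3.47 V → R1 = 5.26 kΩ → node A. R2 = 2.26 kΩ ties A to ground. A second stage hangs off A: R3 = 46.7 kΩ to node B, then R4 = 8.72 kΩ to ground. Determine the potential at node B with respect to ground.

Looking into the second stage from A: R3 + R4 = 55.42 kΩ appears in parallel with R2.
R2 ‖ (R3+R4) = 2.171 kΩ.
So V_A = 3.47 × 0.2922 = 1.014 V.
Stage 2 is unloaded, so V_B = V_A · R4/(R3+R4) = 1.014 × 8.72/55.42 = 0.1595 V.

V_B ≈ 0.160 V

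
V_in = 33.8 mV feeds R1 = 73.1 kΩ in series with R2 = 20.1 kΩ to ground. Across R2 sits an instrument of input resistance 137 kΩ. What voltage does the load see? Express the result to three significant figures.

V_out ≈ 6.54 mV

R2 ‖ R_L = (20.1 × 137)/(20.1 + 137) = 17.53 kΩ.
Then V_out = V_in · R2'/(R1 + R2') = 33.8 × 17.53/90.63 = 6.537 mV.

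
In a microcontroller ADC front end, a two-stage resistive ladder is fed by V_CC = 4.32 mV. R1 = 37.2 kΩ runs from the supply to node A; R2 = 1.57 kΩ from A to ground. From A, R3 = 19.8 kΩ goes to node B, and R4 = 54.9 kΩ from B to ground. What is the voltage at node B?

V_B ≈ 0.126 mV

Looking into the second stage from A: R3 + R4 = 74.70 kΩ appears in parallel with R2.
R2 ‖ (R3+R4) = 1.538 kΩ.
So V_A = 4.32 × 0.03969 = 0.1715 mV.
V_B = V_A × 0.7349 = 0.1260 mV.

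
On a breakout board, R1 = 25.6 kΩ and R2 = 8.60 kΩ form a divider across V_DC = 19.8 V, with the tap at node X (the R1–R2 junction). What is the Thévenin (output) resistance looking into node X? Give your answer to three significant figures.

Looking into X with the source shorted: R_th = R1·R2/(R1+R2) = 25.60 × 8.60/34.20 = 6.437 kΩ.

R_th ≈ 6.44 kΩ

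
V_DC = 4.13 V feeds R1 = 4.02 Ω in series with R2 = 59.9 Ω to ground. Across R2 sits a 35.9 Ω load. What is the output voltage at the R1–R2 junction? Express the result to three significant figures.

V_out ≈ 3.50 V

First combine the lower leg with the load: R2 ‖ R_L = 22.45 Ω.
Now apply the divider: V_out = 4.13 × 0.8481 = 3.503 V.
(Unloaded it would be 3.87 V; the load pulls it down.)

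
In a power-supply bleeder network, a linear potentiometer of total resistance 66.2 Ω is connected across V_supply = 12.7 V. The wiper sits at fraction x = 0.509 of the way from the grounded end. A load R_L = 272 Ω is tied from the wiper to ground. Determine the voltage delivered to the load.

The pot divides into 32.50 Ω above the wiper and 33.70 Ω below.
R_L loads the lower segment: effective lower R = 29.98 Ω.
V_out = 12.7 × 29.98/(32.50 + 29.98) = 6.094 V.

V_out ≈ 6.09 V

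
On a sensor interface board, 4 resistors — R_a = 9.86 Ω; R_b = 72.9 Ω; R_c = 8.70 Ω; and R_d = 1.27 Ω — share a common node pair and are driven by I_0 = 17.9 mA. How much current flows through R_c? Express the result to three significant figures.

I ≈ 2.02 mA

Total conductance ΣG = 1/9.86 + 1/72.9 + 1/8.70 + 1/1.27 = 1.017 (units of 1/Ω).
Current divider: I(R_c) = I_0 · G_k/ΣG = 17.9 × (0.1149/1.017) = 17.9 × 0.1130 = 2.022 mA.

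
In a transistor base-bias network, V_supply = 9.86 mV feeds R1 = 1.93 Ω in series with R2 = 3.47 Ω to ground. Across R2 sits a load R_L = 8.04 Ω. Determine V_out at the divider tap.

V_out ≈ 5.49 mV

R2 ‖ R_L = (3.47 × 8.04)/(3.47 + 8.04) = 2.424 Ω.
Then V_out = V_supply · R2'/(R1 + R2') = 9.86 × 2.424/4.354 = 5.489 mV.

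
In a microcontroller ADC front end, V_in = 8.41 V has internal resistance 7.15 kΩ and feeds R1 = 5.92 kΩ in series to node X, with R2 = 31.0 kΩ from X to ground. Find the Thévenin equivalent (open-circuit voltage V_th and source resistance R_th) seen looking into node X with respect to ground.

V_th ≈ 5.92 V, R_th ≈ 9.19 kΩ

R1' = 7.15 + 5.92 = 13.07 kΩ (source resistance + R1).
Open-circuit (no load on X): V_th = V_in · R2/(R1' + R2) = 8.41 × 31.0/(13.07 + 31.0) = 5.916 V.
Zeroing V_in shorts the top of R1' to ground, so R_th = R1' ‖ R2 = 9.194 kΩ.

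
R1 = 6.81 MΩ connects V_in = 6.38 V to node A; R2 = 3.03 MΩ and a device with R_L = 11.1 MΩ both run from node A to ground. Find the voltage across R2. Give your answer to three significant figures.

V_out ≈ 1.65 V

The load sits in parallel with R2, giving an effective lower resistance R2' = R2·R_L/(R2+R_L) = 2.380 MΩ.
Then V_out = V_in · R2'/(R1 + R2') = 6.38 × 2.380/9.190 = 1.652 V.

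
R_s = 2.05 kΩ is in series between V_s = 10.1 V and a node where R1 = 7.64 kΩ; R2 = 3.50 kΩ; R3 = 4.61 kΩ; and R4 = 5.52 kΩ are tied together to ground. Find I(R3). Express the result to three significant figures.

Parallel bank: R_p = 1/(1/7.64 + 1/3.50 + 1/4.61 + 1/5.52) = 1.227 kΩ.
V_A = 10.1 × 1.227/3.277 = 3.783 V.
Branch current I = V_A/R3 = 3.783/4.61 = 0.8205 mA.
(Equivalently: I_total = 3.082 mA, then current-divider fraction G_k/ΣG = 0.2663.)

I ≈ 0.821 mA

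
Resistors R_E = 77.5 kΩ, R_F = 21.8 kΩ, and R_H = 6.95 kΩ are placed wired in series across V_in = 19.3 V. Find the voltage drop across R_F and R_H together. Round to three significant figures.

V ≈ 5.22 V

ΣR = 77.5 + 21.8 + 6.95 = 106.2 kΩ.
R_{R_F..R_H} = 21.8 + 6.95 = 28.75 kΩ.
Voltage divider: V = V_in · (28.75 / 106.2) = 19.3 × 0.2706 = 5.222 V.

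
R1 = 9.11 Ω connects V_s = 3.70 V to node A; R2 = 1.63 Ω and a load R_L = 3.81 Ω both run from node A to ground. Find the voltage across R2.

The load sits in parallel with R2, giving an effective lower resistance R2' = R2·R_L/(R2+R_L) = 1.142 Ω.
Voltage divider with the loaded lower leg: V_out = 3.70 × 1.142/(9.11 + 1.142) = 3.70 × 0.1114 = 0.4120 V.

V_out ≈ 0.412 V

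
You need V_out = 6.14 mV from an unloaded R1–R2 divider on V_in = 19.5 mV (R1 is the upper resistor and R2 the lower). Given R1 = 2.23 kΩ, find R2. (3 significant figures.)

R2 ≈ 1.02 kΩ

V_out/V_in = R2/(R1+R2) = 0.3149.
R2 = R1 · 0.3149/(1 − 0.3149) = 1.025 kΩ.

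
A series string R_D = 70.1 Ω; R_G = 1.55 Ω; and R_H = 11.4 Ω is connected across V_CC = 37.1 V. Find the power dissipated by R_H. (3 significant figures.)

Series current I = V_CC/ΣR = 37.1/83.05 = 0.4467 A.
V(R_H) = I·R = 5.093 V; P = V·I = 5.093 × 0.4467 = 2.275 W.

P ≈ 2.27 W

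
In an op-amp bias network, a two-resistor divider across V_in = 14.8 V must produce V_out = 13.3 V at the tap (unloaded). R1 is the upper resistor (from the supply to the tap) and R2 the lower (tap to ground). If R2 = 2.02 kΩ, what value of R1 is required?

The divider ratio is R2/(R1+R2) = 13.3/14.8 = 0.8986.
Rearranging, R1 = R2·(1−k)/k = 2.02 × 0.1128 = 0.2278 kΩ.

R1 ≈ 0.228 kΩ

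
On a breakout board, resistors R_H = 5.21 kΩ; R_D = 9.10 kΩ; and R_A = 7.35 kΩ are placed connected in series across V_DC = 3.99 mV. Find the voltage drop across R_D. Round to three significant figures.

V ≈ 1.68 mV

ΣR = 5.21 + 9.10 + 7.35 = 21.66 kΩ.
V = V_DC · R/ΣR = 3.99 × 0.4201 = 1.676 mV.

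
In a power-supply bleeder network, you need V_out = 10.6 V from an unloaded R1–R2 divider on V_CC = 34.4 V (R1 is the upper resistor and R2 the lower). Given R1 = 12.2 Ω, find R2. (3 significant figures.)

Required fraction k = V_out/V_CC = 0.3081.
So R2 = R1 · V_out/(V_CC − V_out) = 12.2 × 10.6/(34.4 − 10.6) = 12.2 × 0.4454 = 5.434 Ω.

R2 ≈ 5.43 Ω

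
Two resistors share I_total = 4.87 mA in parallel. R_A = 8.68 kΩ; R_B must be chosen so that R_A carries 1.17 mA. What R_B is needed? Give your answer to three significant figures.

In a two-way split, I_A/I_total = R_B/(R_A + R_B).
With f = 0.2402, R_B = R_A · f/(1−f) = 8.68 × 0.3162 = 2.745 kΩ.

R_B ≈ 2.74 kΩ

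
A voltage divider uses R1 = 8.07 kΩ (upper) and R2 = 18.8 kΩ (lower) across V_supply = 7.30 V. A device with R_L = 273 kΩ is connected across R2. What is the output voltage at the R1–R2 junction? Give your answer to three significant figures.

The load sits in parallel with R2, giving an effective lower resistance R2' = R2·R_L/(R2+R_L) = 17.59 kΩ.
Now apply the divider: V_out = 7.30 × 0.6855 = 5.004 V.
(Unloaded it would be 5.11 V; the load pulls it down.)

V_out ≈ 5.00 V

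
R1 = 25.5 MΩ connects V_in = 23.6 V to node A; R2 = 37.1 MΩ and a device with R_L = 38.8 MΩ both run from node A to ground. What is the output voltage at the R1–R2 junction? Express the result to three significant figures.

V_out ≈ 10.1 V

R2 ‖ R_L = (37.1 × 38.8)/(37.1 + 38.8) = 18.97 MΩ.
Now apply the divider: V_out = 23.6 × 0.4265 = 10.07 V.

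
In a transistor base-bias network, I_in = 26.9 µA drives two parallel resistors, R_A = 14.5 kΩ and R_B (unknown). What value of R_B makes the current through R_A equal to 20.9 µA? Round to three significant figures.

R_B ≈ 50.5 kΩ

Two-branch current divider: I_A = I_in · R_B/(R_A + R_B).
20.9/26.9 = R_B/(R_A + R_B) → R_B = R_A · (0.7770)/(1 − 0.7770) = 14.5 × 3.483 = 50.51 kΩ.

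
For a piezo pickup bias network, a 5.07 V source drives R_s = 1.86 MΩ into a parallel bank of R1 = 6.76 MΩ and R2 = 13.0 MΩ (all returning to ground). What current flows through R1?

I ≈ 0.529 µA

Equivalent of the parallel group: R_p = 4.447 MΩ.
V_A = 5.07 × 4.447/6.307 = 3.575 V.
I(R1) = V_A / R1 = 3.575/6.76 = 0.5288 µA.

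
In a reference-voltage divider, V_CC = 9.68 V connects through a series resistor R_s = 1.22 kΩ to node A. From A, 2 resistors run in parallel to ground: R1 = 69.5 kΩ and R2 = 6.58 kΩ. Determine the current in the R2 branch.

I ≈ 1.22 mA

Combine the parallel branches: R_p = (1/69.5 + 1/6.58)⁻¹ = 6.011 kΩ.
V_A = 9.68 × 6.011/7.231 = 8.047 V.
I(R2) = V_A / R2 = 8.047/6.58 = 1.223 mA.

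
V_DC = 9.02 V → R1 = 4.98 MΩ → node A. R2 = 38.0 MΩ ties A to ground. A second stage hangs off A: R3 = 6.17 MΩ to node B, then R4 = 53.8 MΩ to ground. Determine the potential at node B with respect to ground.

The second stage (R3 + R4 = 59.97 MΩ) loads node A in parallel with R2.
Effective lower resistance at A: R2 ‖ 59.97 = 23.26 MΩ.
First divider: V_A = V_DC · 23.26/(4.98 + 23.26) = 7.429 V.
Then the unloaded second divider: V_B = V_A × R4/(R3+R4) = 7.429 × 0.8971 = 6.665 V.

V_B ≈ 6.67 V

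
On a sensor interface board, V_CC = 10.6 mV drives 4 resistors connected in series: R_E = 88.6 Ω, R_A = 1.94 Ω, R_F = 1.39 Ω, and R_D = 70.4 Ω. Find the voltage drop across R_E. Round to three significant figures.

V ≈ 5.79 mV

ΣR = 88.6 + 1.94 + 1.39 + 70.4 = 162.3 Ω.
Voltage divider: V = V_CC · (88.60 / 162.3) = 10.6 × 0.5458 = 5.785 mV.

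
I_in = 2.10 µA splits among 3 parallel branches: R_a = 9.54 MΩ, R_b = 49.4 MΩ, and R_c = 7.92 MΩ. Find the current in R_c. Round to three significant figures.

Total conductance ΣG = 1/9.54 + 1/49.4 + 1/7.92 = 0.2513 (units of 1/MΩ).
Current divider: I(R_c) = I_in · G_k/ΣG = 2.10 × (0.1263/0.2513) = 2.10 × 0.5024 = 1.055 µA.

I ≈ 1.06 µA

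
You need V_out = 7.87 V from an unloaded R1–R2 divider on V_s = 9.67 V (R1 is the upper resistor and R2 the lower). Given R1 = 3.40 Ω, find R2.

V_out/V_s = R2/(R1+R2) = 0.8139.
R2 = R1 · 0.8139/(1 − 0.8139) = 14.87 Ω.

R2 ≈ 14.9 Ω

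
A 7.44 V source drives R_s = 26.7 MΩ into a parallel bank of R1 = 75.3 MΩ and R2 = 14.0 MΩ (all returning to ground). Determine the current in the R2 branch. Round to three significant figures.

Parallel bank: R_p = 1/(1/75.3 + 1/14.0) = 11.81 MΩ.
Node voltage V_A = V_in · R_p/(R_s + R_p) = 7.44 × 0.3066 = 2.281 V.
I(R2) = V_A / R2 = 2.281/14.0 = 0.1629 µA.
(Equivalently: I_total = 0.1932 µA, then current-divider fraction G_k/ΣG = 0.8432.)

I ≈ 0.163 µA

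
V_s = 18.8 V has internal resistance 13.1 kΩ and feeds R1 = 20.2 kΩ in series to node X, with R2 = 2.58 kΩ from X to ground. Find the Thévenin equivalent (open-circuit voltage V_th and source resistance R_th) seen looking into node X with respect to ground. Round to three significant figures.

V_th ≈ 1.35 V, R_th ≈ 2.39 kΩ

R1' = 13.1 + 20.2 = 33.30 kΩ (source resistance + R1).
Open-circuit (no load on X): V_th = V_s · R2/(R1' + R2) = 18.8 × 2.58/(33.30 + 2.58) = 1.352 V.
Zeroing V_s shorts the top of R1' to ground, so R_th = R1' ‖ R2 = 2.394 kΩ.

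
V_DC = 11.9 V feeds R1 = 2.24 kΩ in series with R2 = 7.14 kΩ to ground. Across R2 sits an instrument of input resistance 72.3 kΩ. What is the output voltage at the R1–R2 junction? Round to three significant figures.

R2 ‖ R_L = (7.14 × 72.3)/(7.14 + 72.3) = 6.498 kΩ.
Voltage divider with the loaded lower leg: V_out = 11.9 × 6.498/(2.24 + 6.498) = 11.9 × 0.7437 = 8.850 V.

V_out ≈ 8.85 V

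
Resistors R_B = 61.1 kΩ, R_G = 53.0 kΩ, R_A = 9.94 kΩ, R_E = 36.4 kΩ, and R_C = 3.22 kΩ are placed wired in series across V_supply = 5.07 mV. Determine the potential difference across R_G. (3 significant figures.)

Total series resistance ΣR = 61.1 + 53.0 + 9.94 + 36.4 + 3.22 = 163.7 kΩ.
By the voltage-divider rule, V = 5.07 × 53.00/163.7 = 1.642 mV.

V ≈ 1.64 mV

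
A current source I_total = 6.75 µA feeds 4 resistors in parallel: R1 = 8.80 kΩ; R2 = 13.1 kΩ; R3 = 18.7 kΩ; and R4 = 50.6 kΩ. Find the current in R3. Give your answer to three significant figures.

I ≈ 1.37 µA

Total conductance ΣG = 1/8.80 + 1/13.1 + 1/18.7 + 1/50.6 = 0.2632 (units of 1/kΩ).
By the current-divider rule, I = I_total · G_k/ΣG = 6.75 × 0.2032 = 1.371 µA.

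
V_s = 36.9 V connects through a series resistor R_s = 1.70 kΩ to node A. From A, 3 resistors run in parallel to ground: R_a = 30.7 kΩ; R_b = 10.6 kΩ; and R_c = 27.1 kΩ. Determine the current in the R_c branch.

Parallel bank: R_p = 1/(1/30.7 + 1/10.6 + 1/27.1) = 6.105 kΩ.
Node voltage V_A = V_s · R_p/(R_s + R_p) = 36.9 × 0.7822 = 28.86 V.
Branch current I = V_A/R_c = 28.86/27.1 = 1.065 mA.
(Check via current divider: I_total = 4.728 mA; share G_k/ΣG = 0.2253 → same result.)

I ≈ 1.07 mA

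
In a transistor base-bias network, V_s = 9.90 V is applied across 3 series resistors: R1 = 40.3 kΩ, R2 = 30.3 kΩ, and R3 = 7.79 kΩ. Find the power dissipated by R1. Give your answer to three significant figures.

The common current is I = 9.90/78.39 = 0.1263 mA.
P = I²R = 0.01595 × 40.3 = 0.6428 mW.

P ≈ 0.643 mW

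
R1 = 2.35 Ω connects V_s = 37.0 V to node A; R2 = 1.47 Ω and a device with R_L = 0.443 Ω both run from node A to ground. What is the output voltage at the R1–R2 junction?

V_out ≈ 4.68 V

R2 ‖ R_L = (1.47 × 0.443)/(1.47 + 0.443) = 0.3404 Ω.
Now apply the divider: V_out = 37.0 × 0.1265 = 4.682 V.
(Unloaded it would be 14.2 V; the load pulls it down.)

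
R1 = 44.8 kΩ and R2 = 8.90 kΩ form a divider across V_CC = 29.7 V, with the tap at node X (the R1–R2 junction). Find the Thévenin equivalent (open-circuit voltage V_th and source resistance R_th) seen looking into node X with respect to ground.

With X open, the divider is unloaded: V_th = 29.7 × 8.90/53.70 = 4.922 V.
Looking into X with the source shorted: R_th = R1·R2/(R1+R2) = 44.80 × 8.90/53.70 = 7.425 kΩ.

V_th ≈ 4.92 V, R_th ≈ 7.42 kΩ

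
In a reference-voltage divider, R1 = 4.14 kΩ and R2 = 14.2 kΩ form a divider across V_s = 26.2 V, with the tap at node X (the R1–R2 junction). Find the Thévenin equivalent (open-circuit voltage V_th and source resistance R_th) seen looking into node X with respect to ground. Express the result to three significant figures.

V_th ≈ 20.3 V, R_th ≈ 3.21 kΩ

With X open, the divider is unloaded: V_th = 26.2 × 14.2/18.34 = 20.29 V.
Zeroing V_s shorts the top of R1 to ground, so R_th = R1 ‖ R2 = 3.205 kΩ.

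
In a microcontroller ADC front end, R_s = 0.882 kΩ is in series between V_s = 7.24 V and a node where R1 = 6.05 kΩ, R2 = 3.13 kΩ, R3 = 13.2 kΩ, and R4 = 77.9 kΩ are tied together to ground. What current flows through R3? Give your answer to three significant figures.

I ≈ 0.364 mA

Equivalent of the parallel group: R_p = 1.744 kΩ.
V_A = 7.24 × 1.744/2.626 = 4.808 V.
I(R3) = V_A / R3 = 4.808/13.2 = 0.3643 mA.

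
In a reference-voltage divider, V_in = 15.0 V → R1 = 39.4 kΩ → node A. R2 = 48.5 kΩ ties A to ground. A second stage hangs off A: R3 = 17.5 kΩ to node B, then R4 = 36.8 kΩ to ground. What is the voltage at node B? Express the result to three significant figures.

V_B ≈ 4.01 V

Looking into the second stage from A: R3 + R4 = 54.30 kΩ appears in parallel with R2.
Effective lower resistance at A: R2 ‖ 54.30 = 25.62 kΩ.
V_A = 15.0 × 25.62/(39.4 + 25.62) = 5.910 V.
V_B = V_A × 0.6777 = 4.005 V.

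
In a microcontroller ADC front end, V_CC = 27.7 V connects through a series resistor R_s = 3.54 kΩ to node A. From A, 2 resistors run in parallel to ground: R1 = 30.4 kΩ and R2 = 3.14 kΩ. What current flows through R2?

I ≈ 3.93 mA

Equivalent of the parallel group: R_p = 2.846 kΩ.
V_A by voltage divider: V_A = 27.7 × 2.846/(3.54 + 2.846) = 12.34 V.
Branch current I = V_A/R2 = 12.34/3.14 = 3.932 mA.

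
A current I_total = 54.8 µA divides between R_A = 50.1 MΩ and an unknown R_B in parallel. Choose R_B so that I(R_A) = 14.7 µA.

In a two-way split, I_A/I_total = R_B/(R_A + R_B).
14.7/54.8 = R_B/(R_A + R_B) → R_B = R_A · (0.2682)/(1 − 0.2682) = 50.1 × 0.3666 = 18.37 MΩ.

R_B ≈ 18.4 MΩ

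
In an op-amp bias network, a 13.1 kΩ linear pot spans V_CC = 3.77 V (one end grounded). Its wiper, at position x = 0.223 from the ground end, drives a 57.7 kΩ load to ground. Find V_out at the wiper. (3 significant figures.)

Split the track: R_lower = x·R_p = 2.921 kΩ, R_upper = (1−x)·R_p = 10.18 kΩ.
Lower segment in parallel with the load: 2.921 ‖ 57.7 = 2.781 kΩ.
Loaded-divider output: V_out = 3.77 × 0.2146 = 0.8089 V.

V_out ≈ 0.809 V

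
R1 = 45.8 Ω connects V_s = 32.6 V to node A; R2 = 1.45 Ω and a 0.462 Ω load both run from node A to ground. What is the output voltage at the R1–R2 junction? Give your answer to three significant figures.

V_out ≈ 0.247 V

R2 ‖ R_L = (1.45 × 0.462)/(1.45 + 0.462) = 0.3504 Ω.
Now apply the divider: V_out = 32.6 × 0.007592 = 0.2475 V.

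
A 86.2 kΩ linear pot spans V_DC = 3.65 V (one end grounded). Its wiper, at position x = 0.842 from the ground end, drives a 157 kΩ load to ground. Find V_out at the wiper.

V_out ≈ 2.86 V

Split the track: R_lower = x·R_p = 72.58 kΩ, R_upper = (1−x)·R_p = 13.62 kΩ.
(x·R_p) ‖ R_L = 49.63 kΩ.
V_out = 3.65 × 49.63/(13.62 + 49.63) = 2.864 V.
(Unloaded: V_out = x·V_DC = 3.07 V.)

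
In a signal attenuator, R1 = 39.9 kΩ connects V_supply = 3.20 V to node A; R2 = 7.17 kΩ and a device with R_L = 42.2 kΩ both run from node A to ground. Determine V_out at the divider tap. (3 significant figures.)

The load sits in parallel with R2, giving an effective lower resistance R2' = R2·R_L/(R2+R_L) = 6.129 kΩ.
Now apply the divider: V_out = 3.20 × 0.1331 = 0.4261 V.

V_out ≈ 0.426 V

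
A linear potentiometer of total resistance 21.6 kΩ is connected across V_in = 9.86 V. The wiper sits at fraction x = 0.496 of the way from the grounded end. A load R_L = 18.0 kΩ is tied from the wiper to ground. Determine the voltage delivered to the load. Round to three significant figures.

Lower segment x·R_p = 10.71 kΩ; upper segment (1−x)·R_p = 10.89 kΩ.
Lower segment in parallel with the load: 10.71 ‖ 18.0 = 6.716 kΩ.
Then V_out = V_in · 6.716/(10.89 + 6.716) = 3.762 V.

V_out ≈ 3.76 V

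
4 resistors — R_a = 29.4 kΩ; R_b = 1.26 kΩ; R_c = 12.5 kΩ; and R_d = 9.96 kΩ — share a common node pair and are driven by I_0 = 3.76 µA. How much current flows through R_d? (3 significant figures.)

ΣG = 1/29.4 + 1/1.26 + 1/12.5 + 1/9.96 = 1.008.
By the current-divider rule, I = I_0 · G_k/ΣG = 3.76 × 0.09960 = 0.3745 µA.

I ≈ 0.374 µA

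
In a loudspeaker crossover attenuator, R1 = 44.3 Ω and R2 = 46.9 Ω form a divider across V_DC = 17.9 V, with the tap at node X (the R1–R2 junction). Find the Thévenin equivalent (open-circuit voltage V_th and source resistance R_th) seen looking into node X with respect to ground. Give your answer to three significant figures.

V_th is the unloaded tap voltage: V_DC · R2/(R1+R2) = 17.9 × 0.5143 = 9.205 V.
Zeroing V_DC shorts the top of R1 to ground, so R_th = R1 ‖ R2 = 22.78 Ω.

V_th ≈ 9.21 V, R_th ≈ 22.8 Ω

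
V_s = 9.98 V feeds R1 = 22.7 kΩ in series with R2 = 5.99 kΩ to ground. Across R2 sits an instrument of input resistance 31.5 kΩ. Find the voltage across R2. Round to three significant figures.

The load sits in parallel with R2, giving an effective lower resistance R2' = R2·R_L/(R2+R_L) = 5.033 kΩ.
Now apply the divider: V_out = 9.98 × 0.1815 = 1.811 V.

V_out ≈ 1.81 V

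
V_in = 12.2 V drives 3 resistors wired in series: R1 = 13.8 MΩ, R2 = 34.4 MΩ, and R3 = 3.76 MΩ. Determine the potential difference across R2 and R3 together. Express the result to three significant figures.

Series total: ΣR = 13.8 + 34.4 + 3.76 = 51.96 MΩ.
R_{R2..R3} = 34.4 + 3.76 = 38.16 MΩ.
Voltage divider: V = V_in · (38.16 / 51.96) = 12.2 × 0.7344 = 8.960 V.

V ≈ 8.96 V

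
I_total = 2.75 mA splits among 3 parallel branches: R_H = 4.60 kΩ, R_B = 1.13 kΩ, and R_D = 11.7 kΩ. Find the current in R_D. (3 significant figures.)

I ≈ 0.198 mA

ΣG = 1/4.60 + 1/1.13 + 1/11.7 = 1.188.
By the current-divider rule, I = I_total · G_k/ΣG = 2.75 × 0.07196 = 0.1979 mA.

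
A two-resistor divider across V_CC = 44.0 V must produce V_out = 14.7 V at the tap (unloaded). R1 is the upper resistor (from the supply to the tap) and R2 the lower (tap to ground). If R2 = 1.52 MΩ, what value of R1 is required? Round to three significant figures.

The divider ratio is R2/(R1+R2) = 14.7/44.0 = 0.3341.
So R1 = R2 · (V_CC/V_out − 1) = 1.52 × (44.0/14.7 − 1) = 1.52 × 1.993 = 3.030 MΩ.

R1 ≈ 3.03 MΩ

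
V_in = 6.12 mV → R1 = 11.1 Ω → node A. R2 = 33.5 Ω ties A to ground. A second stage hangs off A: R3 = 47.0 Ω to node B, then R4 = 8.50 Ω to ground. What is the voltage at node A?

The second stage (R3 + R4 = 55.50 Ω) loads node A in parallel with R2.
R2 ‖ (R3+R4) = 20.89 Ω.
So V_A = 6.12 × 0.6530 = 3.996 mV.

V_A ≈ 4.00 mV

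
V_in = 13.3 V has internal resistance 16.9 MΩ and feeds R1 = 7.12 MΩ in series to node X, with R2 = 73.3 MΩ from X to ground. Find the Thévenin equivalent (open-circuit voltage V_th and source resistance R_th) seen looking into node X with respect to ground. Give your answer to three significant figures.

V_th ≈ 10.0 V, R_th ≈ 18.1 MΩ

R1' = 16.9 + 7.12 = 24.02 MΩ (source resistance + R1).
With X open, the divider is unloaded: V_th = 13.3 × 73.3/97.32 = 10.02 V.
With V_in suppressed (replaced by a short), R_th = R1' ‖ R2 = (24.02 × 73.3)/(24.02 + 73.3) = 18.09 MΩ.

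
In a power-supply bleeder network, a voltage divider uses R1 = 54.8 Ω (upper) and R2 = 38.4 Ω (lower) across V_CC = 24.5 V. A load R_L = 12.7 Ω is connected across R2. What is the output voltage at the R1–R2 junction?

R2 ‖ R_L = (38.4 × 12.7)/(38.4 + 12.7) = 9.544 Ω.
Voltage divider with the loaded lower leg: V_out = 24.5 × 9.544/(54.8 + 9.544) = 24.5 × 0.1483 = 3.634 V.
(Unloaded it would be 10.1 V; the load pulls it down.)

V_out ≈ 3.63 V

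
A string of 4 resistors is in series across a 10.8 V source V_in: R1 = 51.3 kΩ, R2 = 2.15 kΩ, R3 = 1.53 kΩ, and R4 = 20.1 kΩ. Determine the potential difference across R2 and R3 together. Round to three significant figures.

V ≈ 0.529 V

ΣR = 51.3 + 2.15 + 1.53 + 20.1 = 75.08 kΩ.
R_{R2..R3} = 2.15 + 1.53 = 3.680 kΩ.
By the voltage-divider rule, V = 10.8 × 3.680/75.08 = 0.5294 V.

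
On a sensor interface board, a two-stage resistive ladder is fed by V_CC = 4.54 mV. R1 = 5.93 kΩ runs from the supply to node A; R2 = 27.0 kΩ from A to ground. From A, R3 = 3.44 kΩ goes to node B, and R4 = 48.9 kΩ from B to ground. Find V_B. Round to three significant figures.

V_B ≈ 3.18 mV

The second stage (R3 + R4 = 52.34 kΩ) loads node A in parallel with R2.
R2 ‖ (R3+R4) = 17.81 kΩ.
So V_A = 4.54 × 0.7502 = 3.406 mV.
V_B = V_A × 0.9343 = 3.182 mV.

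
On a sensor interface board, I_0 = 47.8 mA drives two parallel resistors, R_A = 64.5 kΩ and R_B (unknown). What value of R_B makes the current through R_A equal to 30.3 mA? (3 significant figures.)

R_B ≈ 112 kΩ

Two-branch current divider: I_A = I_0 · R_B/(R_A + R_B).
30.3/47.8 = R_B/(R_A + R_B) → R_B = R_A · (0.6339)/(1 − 0.6339) = 64.5 × 1.731 = 111.7 kΩ.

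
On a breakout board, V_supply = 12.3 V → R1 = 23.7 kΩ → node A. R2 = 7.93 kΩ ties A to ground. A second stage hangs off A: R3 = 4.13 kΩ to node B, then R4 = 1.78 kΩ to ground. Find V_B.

V_B ≈ 0.463 V

The second stage (R3 + R4 = 5.910 kΩ) loads node A in parallel with R2.
Effective lower resistance at A: R2 ‖ 5.910 = 3.386 kΩ.
V_A = 12.3 × 3.386/(23.7 + 3.386) = 1.538 V.
V_B = V_A × 0.3012 = 0.4631 V.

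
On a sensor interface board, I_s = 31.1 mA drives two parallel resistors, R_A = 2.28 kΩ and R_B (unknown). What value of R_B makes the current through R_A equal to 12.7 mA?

R_B ≈ 1.57 kΩ

In a two-way split, I_A/I_s = R_B/(R_A + R_B).
With f = 0.4084, R_B = R_A · f/(1−f) = 2.28 × 0.6902 = 1.574 kΩ.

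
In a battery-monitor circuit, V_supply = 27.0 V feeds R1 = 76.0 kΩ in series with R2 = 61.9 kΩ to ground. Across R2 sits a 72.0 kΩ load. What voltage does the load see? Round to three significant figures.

V_out ≈ 8.22 V

R2 ‖ R_L = (61.9 × 72.0)/(61.9 + 72.0) = 33.28 kΩ.
Then V_out = V_supply · R2'/(R1 + R2') = 27.0 × 33.28/109.3 = 8.223 V.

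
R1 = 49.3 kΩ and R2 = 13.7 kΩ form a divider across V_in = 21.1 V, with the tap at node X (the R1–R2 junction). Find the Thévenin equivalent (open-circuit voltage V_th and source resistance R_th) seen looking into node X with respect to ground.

V_th is the unloaded tap voltage: V_in · R2/(R1+R2) = 21.1 × 0.2175 = 4.588 V.
Looking into X with the source shorted: R_th = R1·R2/(R1+R2) = 49.30 × 13.7/63.00 = 10.72 kΩ.

V_th ≈ 4.59 V, R_th ≈ 10.7 kΩ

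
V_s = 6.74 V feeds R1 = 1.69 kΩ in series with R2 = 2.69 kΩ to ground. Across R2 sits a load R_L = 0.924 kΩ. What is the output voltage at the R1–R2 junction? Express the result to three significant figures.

The load sits in parallel with R2, giving an effective lower resistance R2' = R2·R_L/(R2+R_L) = 0.6878 kΩ.
Voltage divider with the loaded lower leg: V_out = 6.74 × 0.6878/(1.69 + 0.6878) = 6.74 × 0.2892 = 1.950 V.

V_out ≈ 1.95 V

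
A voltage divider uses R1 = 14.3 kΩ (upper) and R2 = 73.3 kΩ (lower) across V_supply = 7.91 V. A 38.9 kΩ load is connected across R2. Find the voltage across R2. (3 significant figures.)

First combine the lower leg with the load: R2 ‖ R_L = 25.41 kΩ.
Voltage divider with the loaded lower leg: V_out = 7.91 × 25.41/(14.3 + 25.41) = 7.91 × 0.6399 = 5.062 V.

V_out ≈ 5.06 V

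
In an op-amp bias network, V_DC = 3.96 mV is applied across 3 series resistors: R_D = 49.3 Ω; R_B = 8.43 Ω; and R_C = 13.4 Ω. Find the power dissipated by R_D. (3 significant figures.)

P ≈ 0.153 µW

The common current is I = 3.96/71.13 = 0.05567 mA.
V(R_D) = I·R = 2.745 mV; P = V·I = 2.745 × 0.05567 = 0.1528 µW.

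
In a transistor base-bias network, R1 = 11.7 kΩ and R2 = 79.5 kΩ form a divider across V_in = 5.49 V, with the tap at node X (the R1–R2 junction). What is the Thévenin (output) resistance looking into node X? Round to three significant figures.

With V_in suppressed (replaced by a short), R_th = R1 ‖ R2 = (11.70 × 79.5)/(11.70 + 79.5) = 10.20 kΩ.

R_th ≈ 10.2 kΩ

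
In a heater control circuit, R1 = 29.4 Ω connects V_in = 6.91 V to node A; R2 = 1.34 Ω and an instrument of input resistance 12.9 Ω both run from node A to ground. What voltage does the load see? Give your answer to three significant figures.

V_out ≈ 0.274 V

R2 ‖ R_L = (1.34 × 12.9)/(1.34 + 12.9) = 1.214 Ω.
Now apply the divider: V_out = 6.91 × 0.03965 = 0.2740 V.
(Unloaded it would be 0.301 V; the load pulls it down.)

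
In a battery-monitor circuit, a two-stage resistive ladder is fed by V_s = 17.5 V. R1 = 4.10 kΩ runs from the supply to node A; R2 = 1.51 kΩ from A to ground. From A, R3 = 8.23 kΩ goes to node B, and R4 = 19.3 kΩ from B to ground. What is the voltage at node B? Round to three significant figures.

V_B ≈ 3.17 V

Looking into the second stage from A: R3 + R4 = 27.53 kΩ appears in parallel with R2.
R2 ‖ (R3+R4) = 1.431 kΩ.
V_A = 17.5 × 1.431/(4.10 + 1.431) = 4.529 V.
Then the unloaded second divider: V_B = V_A × R4/(R3+R4) = 4.529 × 0.7011 = 3.175 V.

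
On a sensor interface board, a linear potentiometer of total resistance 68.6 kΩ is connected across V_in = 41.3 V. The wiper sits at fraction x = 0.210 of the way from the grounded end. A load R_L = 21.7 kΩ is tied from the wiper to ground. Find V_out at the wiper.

Split the track: R_lower = x·R_p = 14.41 kΩ, R_upper = (1−x)·R_p = 54.19 kΩ.
R_L loads the lower segment: effective lower R = 8.658 kΩ.
Then V_out = V_in · 8.658/(54.19 + 8.658) = 5.689 V.

V_out ≈ 5.69 V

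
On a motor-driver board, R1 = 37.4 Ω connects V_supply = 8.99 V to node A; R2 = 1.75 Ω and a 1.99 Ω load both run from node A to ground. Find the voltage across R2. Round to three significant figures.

First combine the lower leg with the load: R2 ‖ R_L = 0.9311 Ω.
Then V_out = V_supply · R2'/(R1 + R2') = 8.99 × 0.9311/38.33 = 0.2184 V.

V_out ≈ 0.218 V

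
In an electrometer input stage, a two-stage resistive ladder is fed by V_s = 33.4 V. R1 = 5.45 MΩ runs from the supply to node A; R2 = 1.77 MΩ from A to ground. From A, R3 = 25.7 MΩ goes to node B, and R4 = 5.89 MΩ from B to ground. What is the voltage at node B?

V_B ≈ 1.46 V

Looking into the second stage from A: R3 + R4 = 31.59 MΩ appears in parallel with R2.
R2 ‖ (R3+R4) = 1.676 MΩ.
So V_A = 33.4 × 0.2352 = 7.856 V.
Stage 2 is unloaded, so V_B = V_A · R4/(R3+R4) = 7.856 × 5.89/31.59 = 1.465 V.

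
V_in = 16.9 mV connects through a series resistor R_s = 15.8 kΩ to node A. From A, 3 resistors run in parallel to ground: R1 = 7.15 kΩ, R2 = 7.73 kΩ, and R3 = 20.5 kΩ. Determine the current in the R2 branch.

Combine the parallel branches: R_p = (1/7.15 + 1/7.73 + 1/20.5)⁻¹ = 3.145 kΩ.
V_A by voltage divider: V_A = 16.9 × 3.145/(15.8 + 3.145) = 2.805 mV.
I(R2) = V_A / R2 = 2.805/7.73 = 0.3629 µA.
(Equivalently: I_total = 0.8921 µA, then current-divider fraction G_k/ΣG = 0.4068.)

I ≈ 0.363 µA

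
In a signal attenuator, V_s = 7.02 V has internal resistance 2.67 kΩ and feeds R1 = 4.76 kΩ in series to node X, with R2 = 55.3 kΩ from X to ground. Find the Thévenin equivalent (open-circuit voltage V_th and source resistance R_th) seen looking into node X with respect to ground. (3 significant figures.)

V_th ≈ 6.19 V, R_th ≈ 6.55 kΩ

R1' = 2.67 + 4.76 = 7.430 kΩ (source resistance + R1).
With X open, the divider is unloaded: V_th = 7.02 × 55.3/62.73 = 6.189 V.
Looking into X with the source shorted: R_th = R1'·R2/(R1'+R2) = 7.430 × 55.3/62.73 = 6.550 kΩ.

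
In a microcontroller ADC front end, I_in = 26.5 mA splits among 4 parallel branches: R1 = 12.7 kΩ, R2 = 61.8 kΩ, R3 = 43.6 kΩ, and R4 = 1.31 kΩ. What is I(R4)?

I ≈ 23.0 mA

ΣG = 1/12.7 + 1/61.8 + 1/43.6 + 1/1.31 = 0.8812.
By the current-divider rule, I = I_in · G_k/ΣG = 26.5 × 0.8663 = 22.96 mA.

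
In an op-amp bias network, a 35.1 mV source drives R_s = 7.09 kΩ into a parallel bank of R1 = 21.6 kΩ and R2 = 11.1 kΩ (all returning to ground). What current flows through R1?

I ≈ 0.826 µA

Equivalent of the parallel group: R_p = 7.332 kΩ.
V_A by voltage divider: V_A = 35.1 × 7.332/(7.09 + 7.332) = 17.84 mV.
Branch current I = V_A/R1 = 17.84/21.6 = 0.8261 µA.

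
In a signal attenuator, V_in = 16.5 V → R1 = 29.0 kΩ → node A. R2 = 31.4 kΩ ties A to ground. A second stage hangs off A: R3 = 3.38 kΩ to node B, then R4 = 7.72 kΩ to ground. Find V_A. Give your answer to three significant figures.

Node A sees R2 in parallel with the series input of stage 2, R3 + R4 = 11.10 kΩ.
R2 ‖ (R3+R4) = 8.201 kΩ.
V_A = 16.5 × 8.201/(29.0 + 8.201) = 3.637 V.

V_A ≈ 3.64 V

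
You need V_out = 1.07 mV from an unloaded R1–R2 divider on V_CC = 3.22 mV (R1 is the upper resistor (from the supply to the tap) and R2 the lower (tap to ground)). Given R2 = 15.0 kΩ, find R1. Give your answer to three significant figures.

V_out/V_CC = R2/(R1+R2) = 0.3323.
So R1 = R2 · (V_CC/V_out − 1) = 15.0 × (3.22/1.07 − 1) = 15.0 × 2.009 = 30.14 kΩ.

R1 ≈ 30.1 kΩ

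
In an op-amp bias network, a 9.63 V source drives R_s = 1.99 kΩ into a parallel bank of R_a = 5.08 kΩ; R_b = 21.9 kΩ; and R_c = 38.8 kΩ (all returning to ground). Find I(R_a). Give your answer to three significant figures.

I ≈ 1.24 mA

Combine the parallel branches: R_p = (1/5.08 + 1/21.9 + 1/38.8)⁻¹ = 3.727 kΩ.
V_A by voltage divider: V_A = 9.63 × 3.727/(1.99 + 3.727) = 6.278 V.
Branch current I = V_A/R_a = 6.278/5.08 = 1.236 mA.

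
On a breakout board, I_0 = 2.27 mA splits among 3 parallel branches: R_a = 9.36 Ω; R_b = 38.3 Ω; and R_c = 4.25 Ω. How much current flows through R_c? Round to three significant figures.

Conductances: ΣG = 1/9.36 + 1/38.3 + 1/4.25 = 0.3682 (1/Ω).
By the current-divider rule, I = I_0 · G_k/ΣG = 2.27 × 0.6390 = 1.450 mA.

I ≈ 1.45 mA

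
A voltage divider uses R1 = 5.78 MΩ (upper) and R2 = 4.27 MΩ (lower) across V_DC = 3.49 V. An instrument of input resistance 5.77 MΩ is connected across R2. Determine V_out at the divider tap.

V_out ≈ 1.04 V

The load sits in parallel with R2, giving an effective lower resistance R2' = R2·R_L/(R2+R_L) = 2.454 MΩ.
Then V_out = V_DC · R2'/(R1 + R2') = 3.49 × 2.454/8.234 = 1.040 V.
(Unloaded it would be 1.48 V; the load pulls it down.)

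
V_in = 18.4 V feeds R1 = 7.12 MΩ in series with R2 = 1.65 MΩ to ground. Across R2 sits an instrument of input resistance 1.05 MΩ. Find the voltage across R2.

V_out ≈ 1.52 V

The load sits in parallel with R2, giving an effective lower resistance R2' = R2·R_L/(R2+R_L) = 0.6417 MΩ.
Then V_out = V_in · R2'/(R1 + R2') = 18.4 × 0.6417/7.762 = 1.521 V.
(Unloaded it would be 3.46 V; the load pulls it down.)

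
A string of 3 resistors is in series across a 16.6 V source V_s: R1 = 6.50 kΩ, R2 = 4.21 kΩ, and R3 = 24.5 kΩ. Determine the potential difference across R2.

V ≈ 1.98 V

Series total: ΣR = 6.50 + 4.21 + 24.5 = 35.21 kΩ.
V = V_s · R/ΣR = 16.6 × 0.1196 = 1.985 V.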